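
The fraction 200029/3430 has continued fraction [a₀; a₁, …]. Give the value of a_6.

Repeatedly divide and take the remainder:
⌊200029/3430⌋ = 58, remainder 1089
⌊3430/1089⌋ = 3, remainder 163
⌊1089/163⌋ = 6, remainder 111
⌊163/111⌋ = 1, remainder 52
⌊111/52⌋ = 2, remainder 7
⌊52/7⌋ = 7, remainder 3
⌊7/3⌋ = 2, remainder 1

2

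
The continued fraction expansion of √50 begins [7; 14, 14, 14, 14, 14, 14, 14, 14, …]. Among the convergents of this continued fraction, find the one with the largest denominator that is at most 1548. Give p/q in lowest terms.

List convergents until the denominator exceeds the bound:
a_0 = 7: 7/1  (≤ bound)
a_1 = 14: 99/14  (≤ bound)
a_2 = 14: 1393/197  (≤ bound)
a_3 = 14: 19601/2772  (> 1548, stop)

1393/197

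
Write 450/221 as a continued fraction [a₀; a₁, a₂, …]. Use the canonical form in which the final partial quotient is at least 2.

⌊450/221⌋ = 2, remainder 8
⌊221/8⌋ = 27, remainder 5
⌊8/5⌋ = 1, remainder 3
⌊5/3⌋ = 1, remainder 2
⌊3/2⌋ = 1, remainder 1
⌊2/1⌋ = 2, remainder 0

[2; 27, 1, 1, 1, 2]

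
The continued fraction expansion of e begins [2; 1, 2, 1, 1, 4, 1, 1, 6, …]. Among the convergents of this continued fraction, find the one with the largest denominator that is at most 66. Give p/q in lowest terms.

106/39

List convergents until the denominator exceeds the bound:
a_0 = 2: 2/1  (≤ bound)
a_1 = 1: 3/1  (≤ bound)
a_2 = 2: 8/3  (≤ bound)
a_3 = 1: 11/4  (≤ bound)
a_4 = 1: 19/7  (≤ bound)
a_5 = 4: 87/32  (≤ bound)
a_6 = 1: 106/39  (≤ bound)
a_7 = 1: 193/71  (> 66, stop)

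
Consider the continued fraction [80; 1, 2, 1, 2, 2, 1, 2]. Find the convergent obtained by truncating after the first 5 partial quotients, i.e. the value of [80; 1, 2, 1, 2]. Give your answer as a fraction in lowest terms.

Use the convergent recurrence hₖ = aₖ·hₖ₋₁ + hₖ₋₂ (and likewise for the denominators kₖ):
a_0 = 80: 80/1
a_1 = 1: 81/1
a_2 = 2: 242/3
a_3 = 1: 323/4
a_4 = 2: 888/11

888/11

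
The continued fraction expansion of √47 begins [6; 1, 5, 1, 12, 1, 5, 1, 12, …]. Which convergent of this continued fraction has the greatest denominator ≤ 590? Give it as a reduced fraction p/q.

a_0 = 6: 6/1  (≤ bound)
a_1 = 1: 7/1  (≤ bound)
a_2 = 5: 41/6  (≤ bound)
a_3 = 1: 48/7  (≤ bound)
a_4 = 12: 617/90  (≤ bound)
a_5 = 1: 665/97  (≤ bound)
a_6 = 5: 3942/575  (≤ bound)
a_7 = 1: 4607/672  (> 590, stop)

3942/575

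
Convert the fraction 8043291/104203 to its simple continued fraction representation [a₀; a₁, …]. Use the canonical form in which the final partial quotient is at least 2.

[77; 5, 3, 3, 39, 50]

⌊8043291/104203⌋ = 77, remainder 19660
⌊104203/19660⌋ = 5, remainder 5903
⌊19660/5903⌋ = 3, remainder 1951
⌊5903/1951⌋ = 3, remainder 50
⌊1951/50⌋ = 39, remainder 1
⌊50/1⌋ = 50, remainder 0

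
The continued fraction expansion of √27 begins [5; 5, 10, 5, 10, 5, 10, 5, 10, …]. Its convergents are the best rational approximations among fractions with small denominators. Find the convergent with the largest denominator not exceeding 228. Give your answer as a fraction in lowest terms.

a_0 = 5: 5/1  (≤ bound)
a_1 = 5: 26/5  (≤ bound)
a_2 = 10: 265/51  (≤ bound)
a_3 = 5: 1351/260  (> 228, stop)

265/51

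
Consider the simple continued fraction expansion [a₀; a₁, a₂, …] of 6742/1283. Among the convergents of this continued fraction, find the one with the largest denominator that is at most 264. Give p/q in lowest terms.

List convergents until the denominator exceeds the bound:
a_0 = 5: 5/1  (≤ bound)
a_1 = 3: 16/3  (≤ bound)
a_2 = 1: 21/4  (≤ bound)
a_3 = 12: 268/51  (≤ bound)
a_4 = 12: 3237/616  (> 264, stop)

268/51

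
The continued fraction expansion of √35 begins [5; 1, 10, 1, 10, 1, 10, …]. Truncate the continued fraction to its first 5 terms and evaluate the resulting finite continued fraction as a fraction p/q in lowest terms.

a_0 = 5: 5/1
a_1 = 1: 6/1
a_2 = 10: 65/11
a_3 = 1: 71/12
a_4 = 10: 775/131

775/131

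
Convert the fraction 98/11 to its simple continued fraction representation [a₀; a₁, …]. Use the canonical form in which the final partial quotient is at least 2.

[8; 1, 10]

⌊98/11⌋ = 8, remainder 10
⌊11/10⌋ = 1, remainder 1
⌊10/1⌋ = 10, remainder 0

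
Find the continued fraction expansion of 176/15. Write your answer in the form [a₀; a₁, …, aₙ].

[11; 1, 2, 1, 3]

Repeatedly divide and take the remainder:
176 ÷ 15 → quotient 11, remainder 11
15 ÷ 11 → quotient 1, remainder 4
11 ÷ 4 → quotient 2, remainder 3
4 ÷ 3 → quotient 1, remainder 1
3 ÷ 1 → quotient 3, remainder 0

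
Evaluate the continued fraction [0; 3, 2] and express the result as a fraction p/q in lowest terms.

2/7

Collapse the nested fraction from the inside out:
Start with 2.
3 + 1/(2/1) = 3 + 1/2 = 7/2
0 + 1/(7/2) = 0 + 2/7 = 2/7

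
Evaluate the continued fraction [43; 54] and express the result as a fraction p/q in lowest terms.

Collapse the nested fraction from the inside out:
Start with 54.
43 + 1/(54/1) = 43 + 1/54 = 2323/54

2323/54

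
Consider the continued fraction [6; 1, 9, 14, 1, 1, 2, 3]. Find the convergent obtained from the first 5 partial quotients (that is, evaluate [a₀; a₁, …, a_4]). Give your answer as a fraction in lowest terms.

1042/151

Build up convergents one term at a time:
a_0 = 6: 6/1
a_1 = 1: 7/1
a_2 = 9: 69/10
a_3 = 14: 973/141
a_4 = 1: 1042/151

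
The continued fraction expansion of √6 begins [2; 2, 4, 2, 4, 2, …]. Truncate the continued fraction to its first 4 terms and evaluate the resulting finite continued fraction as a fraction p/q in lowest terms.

Work from the innermost term outward:
Start with 2.
4 + 1/(2/1) = 4 + 1/2 = 9/2
2 + 1/(9/2) = 2 + 2/9 = 20/9
2 + 1/(20/9) = 2 + 9/20 = 49/20

49/20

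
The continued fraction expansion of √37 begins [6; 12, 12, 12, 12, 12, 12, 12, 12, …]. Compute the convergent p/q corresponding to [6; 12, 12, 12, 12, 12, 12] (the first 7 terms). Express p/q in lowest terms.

Start with 12.
12 + 1/(12/1) = 12 + 1/12 = 145/12
12 + 1/(145/12) = 12 + 12/145 = 1752/145
12 + 1/(1752/145) = 12 + 145/1752 = 21169/1752
12 + 1/(21169/1752) = 12 + 1752/21169 = 255780/21169
12 + 1/(255780/21169) = 12 + 21169/255780 = 3090529/255780
6 + 1/(3090529/255780) = 6 + 255780/3090529 = 18798954/3090529

18798954/3090529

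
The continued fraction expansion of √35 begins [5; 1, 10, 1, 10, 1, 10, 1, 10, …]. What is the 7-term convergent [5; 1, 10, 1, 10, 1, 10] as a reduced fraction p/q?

9235/1561

Start with 10.
1 + 1/(10/1) = 1 + 1/10 = 11/10
10 + 1/(11/10) = 10 + 10/11 = 120/11
1 + 1/(120/11) = 1 + 11/120 = 131/120
10 + 1/(131/120) = 10 + 120/131 = 1430/131
1 + 1/(1430/131) = 1 + 131/1430 = 1561/1430
5 + 1/(1561/1430) = 5 + 1430/1561 = 9235/1561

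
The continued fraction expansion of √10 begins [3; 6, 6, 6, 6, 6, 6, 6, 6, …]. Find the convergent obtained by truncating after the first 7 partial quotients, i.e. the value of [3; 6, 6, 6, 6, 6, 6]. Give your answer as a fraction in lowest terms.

a_0 = 3: 3/1
a_1 = 6: 19/6
a_2 = 6: 117/37
a_3 = 6: 721/228
a_4 = 6: 4443/1405
a_5 = 6: 27379/8658
a_6 = 6: 168717/53353

168717/53353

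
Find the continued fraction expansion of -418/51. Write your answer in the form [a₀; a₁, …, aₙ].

-418 = -9·51 + 41, so a_0 = -9
51 = 1·41 + 10, so a_1 = 1
41 = 4·10 + 1, so a_2 = 4
10 = 10·1 + 0, so a_3 = 10

[-9; 1, 4, 10]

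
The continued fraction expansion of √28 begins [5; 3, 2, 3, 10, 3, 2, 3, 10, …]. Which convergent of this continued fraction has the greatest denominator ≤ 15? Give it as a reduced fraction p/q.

List convergents until the denominator exceeds the bound:
a_0 = 5: 5/1  (≤ bound)
a_1 = 3: 16/3  (≤ bound)
a_2 = 2: 37/7  (≤ bound)
a_3 = 3: 127/24  (> 15, stop)

37/7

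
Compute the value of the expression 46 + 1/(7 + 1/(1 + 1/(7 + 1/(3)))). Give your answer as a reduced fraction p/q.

a_0 = 46: 46/1
a_1 = 7: 323/7
a_2 = 1: 369/8
a_3 = 7: 2906/63
a_4 = 3: 9087/197

9087/197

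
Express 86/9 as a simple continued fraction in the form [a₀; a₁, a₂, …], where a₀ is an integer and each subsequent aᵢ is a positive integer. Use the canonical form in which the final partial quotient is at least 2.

[9; 1, 1, 4]

86 = 9·9 + 5, so a_0 = 9
9 = 1·5 + 4, so a_1 = 1
5 = 1·4 + 1, so a_2 = 1
4 = 4·1 + 0, so a_3 = 4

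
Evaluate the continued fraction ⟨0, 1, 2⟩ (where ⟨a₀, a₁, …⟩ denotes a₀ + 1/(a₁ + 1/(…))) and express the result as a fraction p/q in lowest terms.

Start with 2.
1 + 1/(2/1) = 1 + 1/2 = 3/2
0 + 1/(3/2) = 0 + 2/3 = 2/3

2/3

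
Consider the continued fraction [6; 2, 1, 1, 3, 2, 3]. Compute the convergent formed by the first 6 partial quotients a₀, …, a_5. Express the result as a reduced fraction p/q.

Compute successive convergents:
a_0 = 6: 6/1
a_1 = 2: 13/2
a_2 = 1: 19/3
a_3 = 1: 32/5
a_4 = 3: 115/18
a_5 = 2: 262/41

262/41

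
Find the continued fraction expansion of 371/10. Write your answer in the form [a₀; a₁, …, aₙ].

[37; 10]

Repeatedly divide and take the remainder:
371 = 37·10 + 1, so a_0 = 37
10 = 10·1 + 0, so a_1 = 10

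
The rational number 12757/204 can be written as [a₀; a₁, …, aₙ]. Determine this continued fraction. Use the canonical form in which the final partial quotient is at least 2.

12757 = 62·204 + 109, so a_0 = 62
204 = 1·109 + 95, so a_1 = 1
109 = 1·95 + 14, so a_2 = 1
95 = 6·14 + 11, so a_3 = 6
14 = 1·11 + 3, so a_4 = 1
11 = 3·3 + 2, so a_5 = 3
3 = 1·2 + 1, so a_6 = 1
2 = 2·1 + 0, so a_7 = 2

[62; 1, 1, 6, 1, 3, 1, 2]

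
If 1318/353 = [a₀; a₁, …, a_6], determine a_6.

⌊1318/353⌋ = 3, remainder 259
⌊353/259⌋ = 1, remainder 94
⌊259/94⌋ = 2, remainder 71
⌊94/71⌋ = 1, remainder 23
⌊71/23⌋ = 3, remainder 2
⌊23/2⌋ = 11, remainder 1
⌊2/1⌋ = 2, remainder 0

2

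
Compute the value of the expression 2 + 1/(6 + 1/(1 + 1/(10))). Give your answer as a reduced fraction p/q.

163/76

Start with 10.
1 + 1/(10/1) = 1 + 1/10 = 11/10
6 + 1/(11/10) = 6 + 10/11 = 76/11
2 + 1/(76/11) = 2 + 11/76 = 163/76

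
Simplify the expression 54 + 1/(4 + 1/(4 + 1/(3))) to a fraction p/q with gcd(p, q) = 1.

2983/55

Work from the innermost term outward:
Start with 3.
4 + 1/(3/1) = 4 + 1/3 = 13/3
4 + 1/(13/3) = 4 + 3/13 = 55/13
54 + 1/(55/13) = 54 + 13/55 = 2983/55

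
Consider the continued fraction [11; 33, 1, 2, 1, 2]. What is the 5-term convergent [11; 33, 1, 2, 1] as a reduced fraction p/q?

1489/135

Start with 1.
2 + 1/(1/1) = 2 + 1/1 = 3/1
1 + 1/(3/1) = 1 + 1/3 = 4/3
33 + 1/(4/3) = 33 + 3/4 = 135/4
11 + 1/(135/4) = 11 + 4/135 = 1489/135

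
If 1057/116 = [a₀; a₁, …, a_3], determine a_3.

Run the Euclidean algorithm, recording each quotient:
1057 = 9·116 + 13, so a_0 = 9
116 = 8·13 + 12, so a_1 = 8
13 = 1·12 + 1, so a_2 = 1
12 = 12·1 + 0, so a_3 = 12

12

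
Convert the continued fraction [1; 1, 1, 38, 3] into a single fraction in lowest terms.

a_0 = 1: 1/1
a_1 = 1: 2/1
a_2 = 1: 3/2
a_3 = 38: 116/77
a_4 = 3: 351/233

351/233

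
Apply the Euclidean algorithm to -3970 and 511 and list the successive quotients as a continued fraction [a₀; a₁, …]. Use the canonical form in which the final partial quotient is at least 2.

[-8; 4, 3, 39]

Repeatedly divide and take the remainder:
⌊-3970/511⌋ = -8, remainder 118
⌊511/118⌋ = 4, remainder 39
⌊118/39⌋ = 3, remainder 1
⌊39/1⌋ = 39, remainder 0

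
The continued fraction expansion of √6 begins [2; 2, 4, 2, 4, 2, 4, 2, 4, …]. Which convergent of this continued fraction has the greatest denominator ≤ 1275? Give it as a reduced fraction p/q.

2158/881

a_0 = 2: 2/1  (≤ bound)
a_1 = 2: 5/2  (≤ bound)
a_2 = 4: 22/9  (≤ bound)
a_3 = 2: 49/20  (≤ bound)
a_4 = 4: 218/89  (≤ bound)
a_5 = 2: 485/198  (≤ bound)
a_6 = 4: 2158/881  (≤ bound)
a_7 = 2: 4801/1960  (> 1275, stop)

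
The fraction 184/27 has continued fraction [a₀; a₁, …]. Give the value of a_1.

⌊184/27⌋ = 6, remainder 22
⌊27/22⌋ = 1, remainder 5

1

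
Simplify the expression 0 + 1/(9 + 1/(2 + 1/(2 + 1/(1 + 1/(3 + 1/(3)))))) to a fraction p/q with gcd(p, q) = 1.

85/801

Build up convergents one term at a time:
a_0 = 0: 0/1
a_1 = 9: 1/9
a_2 = 2: 2/19
a_3 = 2: 5/47
a_4 = 1: 7/66
a_5 = 3: 26/245
a_6 = 3: 85/801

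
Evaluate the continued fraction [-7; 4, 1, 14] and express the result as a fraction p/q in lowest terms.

-503/74

Start with 14.
1 + 1/(14/1) = 1 + 1/14 = 15/14
4 + 1/(15/14) = 4 + 14/15 = 74/15
-7 + 1/(74/15) = -7 + 15/74 = -503/74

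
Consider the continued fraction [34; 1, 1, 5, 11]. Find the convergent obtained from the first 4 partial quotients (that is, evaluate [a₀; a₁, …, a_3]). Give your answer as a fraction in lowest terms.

380/11

Work from the innermost term outward:
Start with 5.
1 + 1/(5/1) = 1 + 1/5 = 6/5
1 + 1/(6/5) = 1 + 5/6 = 11/6
34 + 1/(11/6) = 34 + 6/11 = 380/11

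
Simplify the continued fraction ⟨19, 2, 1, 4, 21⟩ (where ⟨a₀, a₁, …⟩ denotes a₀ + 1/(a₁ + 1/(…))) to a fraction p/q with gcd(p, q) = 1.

5749/297

Start with 21.
4 + 1/(21/1) = 4 + 1/21 = 85/21
1 + 1/(85/21) = 1 + 21/85 = 106/85
2 + 1/(106/85) = 2 + 85/106 = 297/106
19 + 1/(297/106) = 19 + 106/297 = 5749/297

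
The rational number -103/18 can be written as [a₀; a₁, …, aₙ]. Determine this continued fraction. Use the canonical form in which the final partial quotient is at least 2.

Repeatedly divide and take the remainder:
-103 = -6·18 + 5, so a_0 = -6
18 = 3·5 + 3, so a_1 = 3
5 = 1·3 + 2, so a_2 = 1
3 = 1·2 + 1, so a_3 = 1
2 = 2·1 + 0, so a_4 = 2

[-6; 3, 1, 1, 2]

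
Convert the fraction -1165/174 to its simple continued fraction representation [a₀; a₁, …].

Apply division with remainder until the remainder is 0:
-1165 = -7·174 + 53, so a_0 = -7
174 = 3·53 + 15, so a_1 = 3
53 = 3·15 + 8, so a_2 = 3
15 = 1·8 + 7, so a_3 = 1
8 = 1·7 + 1, so a_4 = 1
7 = 7·1 + 0, so a_5 = 7

[-7; 3, 3, 1, 1, 7]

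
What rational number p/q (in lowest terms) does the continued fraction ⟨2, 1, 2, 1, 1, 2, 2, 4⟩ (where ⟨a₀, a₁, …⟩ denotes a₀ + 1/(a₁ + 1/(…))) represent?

517/190

Work from the innermost term outward:
Start with 4.
2 + 1/(4/1) = 2 + 1/4 = 9/4
2 + 1/(9/4) = 2 + 4/9 = 22/9
1 + 1/(22/9) = 1 + 9/22 = 31/22
1 + 1/(31/22) = 1 + 22/31 = 53/31
2 + 1/(53/31) = 2 + 31/53 = 137/53
1 + 1/(137/53) = 1 + 53/137 = 190/137
2 + 1/(190/137) = 2 + 137/190 = 517/190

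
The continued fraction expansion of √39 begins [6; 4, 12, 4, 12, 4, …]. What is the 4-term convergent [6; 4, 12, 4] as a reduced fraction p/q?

Collapse the nested fraction from the inside out:
Start with 4.
12 + 1/(4/1) = 12 + 1/4 = 49/4
4 + 1/(49/4) = 4 + 4/49 = 200/49
6 + 1/(200/49) = 6 + 49/200 = 1249/200

1249/200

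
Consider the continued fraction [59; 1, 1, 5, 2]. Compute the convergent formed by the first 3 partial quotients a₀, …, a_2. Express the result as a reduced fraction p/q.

Starting at the tail and folding back:
Start with 1.
1 + 1/(1/1) = 1 + 1/1 = 2/1
59 + 1/(2/1) = 59 + 1/2 = 119/2

119/2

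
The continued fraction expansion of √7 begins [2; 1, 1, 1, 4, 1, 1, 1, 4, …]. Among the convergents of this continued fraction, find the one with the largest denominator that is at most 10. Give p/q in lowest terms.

a_0 = 2: 2/1  (≤ bound)
a_1 = 1: 3/1  (≤ bound)
a_2 = 1: 5/2  (≤ bound)
a_3 = 1: 8/3  (≤ bound)
a_4 = 4: 37/14  (> 10, stop)

8/3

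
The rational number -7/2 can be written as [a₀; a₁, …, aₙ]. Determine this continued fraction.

[-4; 2]

Run the Euclidean algorithm, recording each quotient:
-7 ÷ 2 → quotient -4, remainder 1
2 ÷ 1 → quotient 2, remainder 0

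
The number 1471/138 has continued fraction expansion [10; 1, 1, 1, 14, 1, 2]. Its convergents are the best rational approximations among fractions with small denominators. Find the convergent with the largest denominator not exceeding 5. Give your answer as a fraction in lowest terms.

32/3

List convergents until the denominator exceeds the bound:
a_0 = 10: 10/1  (≤ bound)
a_1 = 1: 11/1  (≤ bound)
a_2 = 1: 21/2  (≤ bound)
a_3 = 1: 32/3  (≤ bound)
a_4 = 14: 469/44  (> 5, stop)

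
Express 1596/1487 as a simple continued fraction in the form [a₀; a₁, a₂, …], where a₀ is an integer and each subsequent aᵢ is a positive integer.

1596 ÷ 1487 → quotient 1, remainder 109
1487 ÷ 109 → quotient 13, remainder 70
109 ÷ 70 → quotient 1, remainder 39
70 ÷ 39 → quotient 1, remainder 31
39 ÷ 31 → quotient 1, remainder 8
31 ÷ 8 → quotient 3, remainder 7
8 ÷ 7 → quotient 1, remainder 1
7 ÷ 1 → quotient 7, remainder 0

[1; 13, 1, 1, 1, 3, 1, 7]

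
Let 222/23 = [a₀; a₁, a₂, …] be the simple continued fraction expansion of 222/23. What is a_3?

1

222 ÷ 23 → quotient 9, remainder 15
23 ÷ 15 → quotient 1, remainder 8
15 ÷ 8 → quotient 1, remainder 7
8 ÷ 7 → quotient 1, remainder 1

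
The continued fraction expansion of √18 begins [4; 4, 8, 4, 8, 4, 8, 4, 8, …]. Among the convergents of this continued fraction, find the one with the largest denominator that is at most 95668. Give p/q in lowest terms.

a_0 = 4: 4/1  (≤ bound)
a_1 = 4: 17/4  (≤ bound)
a_2 = 8: 140/33  (≤ bound)
a_3 = 4: 577/136  (≤ bound)
a_4 = 8: 4756/1121  (≤ bound)
a_5 = 4: 19601/4620  (≤ bound)
a_6 = 8: 161564/38081  (≤ bound)
a_7 = 4: 665857/156944  (> 95668, stop)

161564/38081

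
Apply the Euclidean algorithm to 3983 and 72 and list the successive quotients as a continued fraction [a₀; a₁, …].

[55; 3, 7, 1, 2]

⌊3983/72⌋ = 55, remainder 23
⌊72/23⌋ = 3, remainder 3
⌊23/3⌋ = 7, remainder 2
⌊3/2⌋ = 1, remainder 1
⌊2/1⌋ = 2, remainder 0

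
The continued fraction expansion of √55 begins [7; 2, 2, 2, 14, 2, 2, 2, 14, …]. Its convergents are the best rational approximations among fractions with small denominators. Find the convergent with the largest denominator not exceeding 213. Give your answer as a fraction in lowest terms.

a_0 = 7: 7/1  (≤ bound)
a_1 = 2: 15/2  (≤ bound)
a_2 = 2: 37/5  (≤ bound)
a_3 = 2: 89/12  (≤ bound)
a_4 = 14: 1283/173  (≤ bound)
a_5 = 2: 2655/358  (> 213, stop)

1283/173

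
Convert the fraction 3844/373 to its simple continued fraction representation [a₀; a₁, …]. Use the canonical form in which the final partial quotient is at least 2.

[10; 3, 3, 1, 2, 10]

Repeatedly divide and take the remainder:
3844 = 10·373 + 114, so a_0 = 10
373 = 3·114 + 31, so a_1 = 3
114 = 3·31 + 21, so a_2 = 3
31 = 1·21 + 10, so a_3 = 1
21 = 2·10 + 1, so a_4 = 2
10 = 10·1 + 0, so a_5 = 10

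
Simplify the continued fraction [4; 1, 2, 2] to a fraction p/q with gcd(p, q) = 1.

33/7

a_0 = 4: 4/1
a_1 = 1: 5/1
a_2 = 2: 14/3
a_3 = 2: 33/7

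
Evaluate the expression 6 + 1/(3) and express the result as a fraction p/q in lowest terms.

19/3

Use the convergent recurrence hₖ = aₖ·hₖ₋₁ + hₖ₋₂ (and likewise for the denominators kₖ):
a_0 = 6: 6/1
a_1 = 3: 19/3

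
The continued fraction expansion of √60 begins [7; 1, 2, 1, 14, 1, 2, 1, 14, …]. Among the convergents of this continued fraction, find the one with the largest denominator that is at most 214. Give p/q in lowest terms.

1433/185

a_0 = 7: 7/1  (≤ bound)
a_1 = 1: 8/1  (≤ bound)
a_2 = 2: 23/3  (≤ bound)
a_3 = 1: 31/4  (≤ bound)
a_4 = 14: 457/59  (≤ bound)
a_5 = 1: 488/63  (≤ bound)
a_6 = 2: 1433/185  (≤ bound)
a_7 = 1: 1921/248  (> 214, stop)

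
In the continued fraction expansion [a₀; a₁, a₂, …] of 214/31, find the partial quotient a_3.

3

Run the Euclidean algorithm, recording each quotient:
⌊214/31⌋ = 6, remainder 28
⌊31/28⌋ = 1, remainder 3
⌊28/3⌋ = 9, remainder 1
⌊3/1⌋ = 3, remainder 0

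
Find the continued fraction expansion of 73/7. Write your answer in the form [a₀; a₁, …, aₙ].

[10; 2, 3]

73 ÷ 7 → quotient 10, remainder 3
7 ÷ 3 → quotient 2, remainder 1
3 ÷ 1 → quotient 3, remainder 0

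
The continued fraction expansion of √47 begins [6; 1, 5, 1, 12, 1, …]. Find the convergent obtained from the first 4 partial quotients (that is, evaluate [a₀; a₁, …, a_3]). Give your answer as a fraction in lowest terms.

48/7

a_0 = 6: 6/1
a_1 = 1: 7/1
a_2 = 5: 41/6
a_3 = 1: 48/7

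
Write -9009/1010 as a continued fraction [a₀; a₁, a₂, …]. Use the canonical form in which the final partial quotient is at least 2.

[-9; 12, 2, 7, 1, 1, 2]

Apply division with remainder until the remainder is 0:
-9009 ÷ 1010 → quotient -9, remainder 81
1010 ÷ 81 → quotient 12, remainder 38
81 ÷ 38 → quotient 2, remainder 5
38 ÷ 5 → quotient 7, remainder 3
5 ÷ 3 → quotient 1, remainder 2
3 ÷ 2 → quotient 1, remainder 1
2 ÷ 1 → quotient 2, remainder 0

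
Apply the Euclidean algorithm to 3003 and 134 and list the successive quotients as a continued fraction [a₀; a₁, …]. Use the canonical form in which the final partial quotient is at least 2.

Run the Euclidean algorithm, recording each quotient:
⌊3003/134⌋ = 22, remainder 55
⌊134/55⌋ = 2, remainder 24
⌊55/24⌋ = 2, remainder 7
⌊24/7⌋ = 3, remainder 3
⌊7/3⌋ = 2, remainder 1
⌊3/1⌋ = 3, remainder 0

[22; 2, 2, 3, 2, 3]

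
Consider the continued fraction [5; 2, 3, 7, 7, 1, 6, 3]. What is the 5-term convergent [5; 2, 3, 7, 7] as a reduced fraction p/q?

Collapse the nested fraction from the inside out:
Start with 7.
7 + 1/(7/1) = 7 + 1/7 = 50/7
3 + 1/(50/7) = 3 + 7/50 = 157/50
2 + 1/(157/50) = 2 + 50/157 = 364/157
5 + 1/(364/157) = 5 + 157/364 = 1977/364

1977/364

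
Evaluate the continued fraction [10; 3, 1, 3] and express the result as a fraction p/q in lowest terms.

154/15

Starting at the tail and folding back:
Start with 3.
1 + 1/(3/1) = 1 + 1/3 = 4/3
3 + 1/(4/3) = 3 + 3/4 = 15/4
10 + 1/(15/4) = 10 + 4/15 = 154/15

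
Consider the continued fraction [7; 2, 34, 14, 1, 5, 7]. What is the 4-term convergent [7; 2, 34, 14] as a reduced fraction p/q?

Start with 14.
34 + 1/(14/1) = 34 + 1/14 = 477/14
2 + 1/(477/14) = 2 + 14/477 = 968/477
7 + 1/(968/477) = 7 + 477/968 = 7253/968

7253/968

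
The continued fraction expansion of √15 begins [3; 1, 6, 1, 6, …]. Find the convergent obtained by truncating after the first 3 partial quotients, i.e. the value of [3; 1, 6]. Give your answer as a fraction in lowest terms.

Build up convergents one term at a time:
a_0 = 3: 3/1
a_1 = 1: 4/1
a_2 = 6: 27/7

27/7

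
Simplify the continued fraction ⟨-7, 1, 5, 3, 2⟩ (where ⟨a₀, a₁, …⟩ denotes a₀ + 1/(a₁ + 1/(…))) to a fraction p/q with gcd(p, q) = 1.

Starting at the tail and folding back:
Start with 2.
3 + 1/(2/1) = 3 + 1/2 = 7/2
5 + 1/(7/2) = 5 + 2/7 = 37/7
1 + 1/(37/7) = 1 + 7/37 = 44/37
-7 + 1/(44/37) = -7 + 37/44 = -271/44

-271/44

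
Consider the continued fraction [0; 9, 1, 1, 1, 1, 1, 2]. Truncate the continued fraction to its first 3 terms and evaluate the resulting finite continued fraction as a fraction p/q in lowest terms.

a_0 = 0: 0/1
a_1 = 9: 1/9
a_2 = 1: 1/10

1/10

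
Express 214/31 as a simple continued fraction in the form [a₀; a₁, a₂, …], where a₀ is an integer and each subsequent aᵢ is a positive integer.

[6; 1, 9, 3]

Apply division with remainder until the remainder is 0:
⌊214/31⌋ = 6, remainder 28
⌊31/28⌋ = 1, remainder 3
⌊28/3⌋ = 9, remainder 1
⌊3/1⌋ = 3, remainder 0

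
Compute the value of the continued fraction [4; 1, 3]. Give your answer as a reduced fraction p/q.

Start with 3.
1 + 1/(3/1) = 1 + 1/3 = 4/3
4 + 1/(4/3) = 4 + 3/4 = 19/4

19/4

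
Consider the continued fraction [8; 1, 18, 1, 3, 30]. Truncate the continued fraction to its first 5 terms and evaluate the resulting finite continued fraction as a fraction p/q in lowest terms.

Starting at the tail and folding back:
Start with 3.
1 + 1/(3/1) = 1 + 1/3 = 4/3
18 + 1/(4/3) = 18 + 3/4 = 75/4
1 + 1/(75/4) = 1 + 4/75 = 79/75
8 + 1/(79/75) = 8 + 75/79 = 707/79

707/79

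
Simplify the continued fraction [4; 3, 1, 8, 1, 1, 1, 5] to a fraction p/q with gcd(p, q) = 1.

2720/639

a_0 = 4: 4/1
a_1 = 3: 13/3
a_2 = 1: 17/4
a_3 = 8: 149/35
a_4 = 1: 166/39
a_5 = 1: 315/74
a_6 = 1: 481/113
a_7 = 5: 2720/639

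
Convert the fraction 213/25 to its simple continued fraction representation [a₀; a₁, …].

[8; 1, 1, 12]

Run the Euclidean algorithm, recording each quotient:
⌊213/25⌋ = 8, remainder 13
⌊25/13⌋ = 1, remainder 12
⌊13/12⌋ = 1, remainder 1
⌊12/1⌋ = 12, remainder 0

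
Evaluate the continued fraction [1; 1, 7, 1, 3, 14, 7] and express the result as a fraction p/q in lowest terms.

6653/3528

Start with 7.
14 + 1/(7/1) = 14 + 1/7 = 99/7
3 + 1/(99/7) = 3 + 7/99 = 304/99
1 + 1/(304/99) = 1 + 99/304 = 403/304
7 + 1/(403/304) = 7 + 304/403 = 3125/403
1 + 1/(3125/403) = 1 + 403/3125 = 3528/3125
1 + 1/(3528/3125) = 1 + 3125/3528 = 6653/3528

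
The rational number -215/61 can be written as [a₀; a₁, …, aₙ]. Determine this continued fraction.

⌊-215/61⌋ = -4, remainder 29
⌊61/29⌋ = 2, remainder 3
⌊29/3⌋ = 9, remainder 2
⌊3/2⌋ = 1, remainder 1
⌊2/1⌋ = 2, remainder 0

[-4; 2, 9, 1, 2]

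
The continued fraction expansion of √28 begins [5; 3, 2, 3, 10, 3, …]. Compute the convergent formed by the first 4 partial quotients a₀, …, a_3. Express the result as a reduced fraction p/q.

a_0 = 5: 5/1
a_1 = 3: 16/3
a_2 = 2: 37/7
a_3 = 3: 127/24

127/24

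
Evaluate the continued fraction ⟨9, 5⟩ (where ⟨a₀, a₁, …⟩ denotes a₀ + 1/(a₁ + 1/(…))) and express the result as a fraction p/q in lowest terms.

46/5

Start with 5.
9 + 1/(5/1) = 9 + 1/5 = 46/5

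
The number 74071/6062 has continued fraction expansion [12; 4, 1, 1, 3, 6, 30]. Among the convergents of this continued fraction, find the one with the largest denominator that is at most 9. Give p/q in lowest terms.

a_0 = 12: 12/1  (≤ bound)
a_1 = 4: 49/4  (≤ bound)
a_2 = 1: 61/5  (≤ bound)
a_3 = 1: 110/9  (≤ bound)
a_4 = 3: 391/32  (> 9, stop)

110/9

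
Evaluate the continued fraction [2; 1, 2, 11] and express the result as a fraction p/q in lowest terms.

Use the convergent recurrence hₖ = aₖ·hₖ₋₁ + hₖ₋₂ (and likewise for the denominators kₖ):
a_0 = 2: 2/1
a_1 = 1: 3/1
a_2 = 2: 8/3
a_3 = 11: 91/34

91/34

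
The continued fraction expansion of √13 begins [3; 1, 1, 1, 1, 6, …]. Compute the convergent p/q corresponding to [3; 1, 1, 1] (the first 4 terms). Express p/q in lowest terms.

11/3

Compute successive convergents:
a_0 = 3: 3/1
a_1 = 1: 4/1
a_2 = 1: 7/2
a_3 = 1: 11/3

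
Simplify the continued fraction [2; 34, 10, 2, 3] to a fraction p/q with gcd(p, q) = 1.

a_0 = 2: 2/1
a_1 = 34: 69/34
a_2 = 10: 692/341
a_3 = 2: 1453/716
a_4 = 3: 5051/2489

5051/2489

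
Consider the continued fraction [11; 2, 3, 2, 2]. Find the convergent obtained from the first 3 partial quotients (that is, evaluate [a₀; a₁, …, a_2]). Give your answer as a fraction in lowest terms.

a_0 = 11: 11/1
a_1 = 2: 23/2
a_2 = 3: 80/7

80/7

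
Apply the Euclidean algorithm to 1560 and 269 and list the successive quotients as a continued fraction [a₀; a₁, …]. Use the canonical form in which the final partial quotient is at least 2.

Run the Euclidean algorithm, recording each quotient:
1560 = 5·269 + 215, so a_0 = 5
269 = 1·215 + 54, so a_1 = 1
215 = 3·54 + 53, so a_2 = 3
54 = 1·53 + 1, so a_3 = 1
53 = 53·1 + 0, so a_4 = 53

[5; 1, 3, 1, 53]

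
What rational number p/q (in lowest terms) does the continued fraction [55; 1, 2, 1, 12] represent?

a_0 = 55: 55/1
a_1 = 1: 56/1
a_2 = 2: 167/3
a_3 = 1: 223/4
a_4 = 12: 2843/51

2843/51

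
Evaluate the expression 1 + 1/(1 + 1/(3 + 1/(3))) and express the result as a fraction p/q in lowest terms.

23/13

a_0 = 1: 1/1
a_1 = 1: 2/1
a_2 = 3: 7/4
a_3 = 3: 23/13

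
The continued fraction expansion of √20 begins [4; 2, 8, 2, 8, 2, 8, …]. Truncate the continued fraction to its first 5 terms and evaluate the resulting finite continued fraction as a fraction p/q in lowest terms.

1364/305

Start with 8.
2 + 1/(8/1) = 2 + 1/8 = 17/8
8 + 1/(17/8) = 8 + 8/17 = 144/17
2 + 1/(144/17) = 2 + 17/144 = 305/144
4 + 1/(305/144) = 4 + 144/305 = 1364/305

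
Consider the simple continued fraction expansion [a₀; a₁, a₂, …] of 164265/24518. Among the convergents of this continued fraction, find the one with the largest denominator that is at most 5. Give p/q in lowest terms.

20/3

a_0 = 6: 6/1  (≤ bound)
a_1 = 1: 7/1  (≤ bound)
a_2 = 2: 20/3  (≤ bound)
a_3 = 3: 67/10  (> 5, stop)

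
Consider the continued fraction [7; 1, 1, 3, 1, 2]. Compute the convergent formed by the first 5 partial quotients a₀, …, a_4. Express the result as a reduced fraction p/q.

Start with 1.
3 + 1/(1/1) = 3 + 1/1 = 4/1
1 + 1/(4/1) = 1 + 1/4 = 5/4
1 + 1/(5/4) = 1 + 4/5 = 9/5
7 + 1/(9/5) = 7 + 5/9 = 68/9

68/9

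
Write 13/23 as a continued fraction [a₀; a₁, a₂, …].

13 ÷ 23 → quotient 0, remainder 13
23 ÷ 13 → quotient 1, remainder 10
13 ÷ 10 → quotient 1, remainder 3
10 ÷ 3 → quotient 3, remainder 1
3 ÷ 1 → quotient 3, remainder 0

[0; 1, 1, 3, 3]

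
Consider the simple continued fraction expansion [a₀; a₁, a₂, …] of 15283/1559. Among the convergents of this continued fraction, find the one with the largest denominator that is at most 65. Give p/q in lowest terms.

598/61

a_0 = 9: 9/1  (≤ bound)
a_1 = 1: 10/1  (≤ bound)
a_2 = 4: 49/5  (≤ bound)
a_3 = 12: 598/61  (≤ bound)
a_4 = 1: 647/66  (> 65, stop)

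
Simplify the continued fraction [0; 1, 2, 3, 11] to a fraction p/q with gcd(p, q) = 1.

79/113

a_0 = 0: 0/1
a_1 = 1: 1/1
a_2 = 2: 2/3
a_3 = 3: 7/10
a_4 = 11: 79/113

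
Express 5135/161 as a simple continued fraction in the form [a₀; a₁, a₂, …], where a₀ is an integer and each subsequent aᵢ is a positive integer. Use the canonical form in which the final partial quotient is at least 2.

5135 ÷ 161 → quotient 31, remainder 144
161 ÷ 144 → quotient 1, remainder 17
144 ÷ 17 → quotient 8, remainder 8
17 ÷ 8 → quotient 2, remainder 1
8 ÷ 1 → quotient 8, remainder 0

[31; 1, 8, 2, 8]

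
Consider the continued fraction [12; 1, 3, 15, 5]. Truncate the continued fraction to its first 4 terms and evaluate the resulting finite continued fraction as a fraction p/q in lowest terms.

Starting at the tail and folding back:
Start with 15.
3 + 1/(15/1) = 3 + 1/15 = 46/15
1 + 1/(46/15) = 1 + 15/46 = 61/46
12 + 1/(61/46) = 12 + 46/61 = 778/61

778/61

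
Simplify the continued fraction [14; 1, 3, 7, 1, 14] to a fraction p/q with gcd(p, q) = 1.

a_0 = 14: 14/1
a_1 = 1: 15/1
a_2 = 3: 59/4
a_3 = 7: 428/29
a_4 = 1: 487/33
a_5 = 14: 7246/491

7246/491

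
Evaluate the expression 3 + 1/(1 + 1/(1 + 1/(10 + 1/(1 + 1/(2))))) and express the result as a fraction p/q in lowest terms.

Use the convergent recurrence hₖ = aₖ·hₖ₋₁ + hₖ₋₂ (and likewise for the denominators kₖ):
a_0 = 3: 3/1
a_1 = 1: 4/1
a_2 = 1: 7/2
a_3 = 10: 74/21
a_4 = 1: 81/23
a_5 = 2: 236/67

236/67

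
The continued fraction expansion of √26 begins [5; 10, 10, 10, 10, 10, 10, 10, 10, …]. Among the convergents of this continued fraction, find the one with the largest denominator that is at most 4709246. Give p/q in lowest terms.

List convergents until the denominator exceeds the bound:
a_0 = 5: 5/1  (≤ bound)
a_1 = 10: 51/10  (≤ bound)
a_2 = 10: 515/101  (≤ bound)
a_3 = 10: 5201/1020  (≤ bound)
a_4 = 10: 52525/10301  (≤ bound)
a_5 = 10: 530451/104030  (≤ bound)
a_6 = 10: 5357035/1050601  (≤ bound)
a_7 = 10: 54100801/10610040  (> 4709246, stop)

5357035/1050601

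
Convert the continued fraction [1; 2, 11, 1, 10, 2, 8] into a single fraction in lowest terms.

a_0 = 1: 1/1
a_1 = 2: 3/2
a_2 = 11: 34/23
a_3 = 1: 37/25
a_4 = 10: 404/273
a_5 = 2: 845/571
a_6 = 8: 7164/4841

7164/4841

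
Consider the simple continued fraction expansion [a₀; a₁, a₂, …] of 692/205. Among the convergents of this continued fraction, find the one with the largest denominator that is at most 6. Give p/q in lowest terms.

a_0 = 3: 3/1  (≤ bound)
a_1 = 2: 7/2  (≤ bound)
a_2 = 1: 10/3  (≤ bound)
a_3 = 1: 17/5  (≤ bound)
a_4 = 1: 27/8  (> 6, stop)

17/5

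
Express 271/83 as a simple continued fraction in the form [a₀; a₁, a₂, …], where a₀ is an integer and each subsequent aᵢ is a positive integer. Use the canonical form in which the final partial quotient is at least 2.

271 ÷ 83 → quotient 3, remainder 22
83 ÷ 22 → quotient 3, remainder 17
22 ÷ 17 → quotient 1, remainder 5
17 ÷ 5 → quotient 3, remainder 2
5 ÷ 2 → quotient 2, remainder 1
2 ÷ 1 → quotient 2, remainder 0

[3; 3, 1, 3, 2, 2]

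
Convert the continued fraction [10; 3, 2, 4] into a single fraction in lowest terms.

319/31

Build up convergents one term at a time:
a_0 = 10: 10/1
a_1 = 3: 31/3
a_2 = 2: 72/7
a_3 = 4: 319/31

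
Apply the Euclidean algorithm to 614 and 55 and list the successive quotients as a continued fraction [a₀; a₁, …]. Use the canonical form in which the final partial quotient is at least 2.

[11; 6, 9]

614 = 11·55 + 9, so a_0 = 11
55 = 6·9 + 1, so a_1 = 6
9 = 9·1 + 0, so a_2 = 9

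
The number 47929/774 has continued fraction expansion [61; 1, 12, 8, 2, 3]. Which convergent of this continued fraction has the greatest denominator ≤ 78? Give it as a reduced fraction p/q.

805/13

a_0 = 61: 61/1  (≤ bound)
a_1 = 1: 62/1  (≤ bound)
a_2 = 12: 805/13  (≤ bound)
a_3 = 8: 6502/105  (> 78, stop)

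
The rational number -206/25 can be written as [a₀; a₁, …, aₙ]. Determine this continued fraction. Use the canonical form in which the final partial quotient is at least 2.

Repeatedly divide and take the remainder:
-206 = -9·25 + 19, so a_0 = -9
25 = 1·19 + 6, so a_1 = 1
19 = 3·6 + 1, so a_2 = 3
6 = 6·1 + 0, so a_3 = 6

[-9; 1, 3, 6]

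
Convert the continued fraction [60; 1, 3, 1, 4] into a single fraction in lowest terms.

1459/24

a_0 = 60: 60/1
a_1 = 1: 61/1
a_2 = 3: 243/4
a_3 = 1: 304/5
a_4 = 4: 1459/24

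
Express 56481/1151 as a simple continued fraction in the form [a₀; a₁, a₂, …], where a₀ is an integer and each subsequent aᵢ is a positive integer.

⌊56481/1151⌋ = 49, remainder 82
⌊1151/82⌋ = 14, remainder 3
⌊82/3⌋ = 27, remainder 1
⌊3/1⌋ = 3, remainder 0

[49; 14, 27, 3]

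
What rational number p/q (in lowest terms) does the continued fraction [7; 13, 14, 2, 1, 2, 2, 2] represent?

61134/8639

Start with 2.
2 + 1/(2/1) = 2 + 1/2 = 5/2
2 + 1/(5/2) = 2 + 2/5 = 12/5
1 + 1/(12/5) = 1 + 5/12 = 17/12
2 + 1/(17/12) = 2 + 12/17 = 46/17
14 + 1/(46/17) = 14 + 17/46 = 661/46
13 + 1/(661/46) = 13 + 46/661 = 8639/661
7 + 1/(8639/661) = 7 + 661/8639 = 61134/8639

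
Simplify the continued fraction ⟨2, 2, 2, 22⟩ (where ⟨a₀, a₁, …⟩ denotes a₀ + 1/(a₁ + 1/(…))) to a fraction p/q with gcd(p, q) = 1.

Start with 22.
2 + 1/(22/1) = 2 + 1/22 = 45/22
2 + 1/(45/22) = 2 + 22/45 = 112/45
2 + 1/(112/45) = 2 + 45/112 = 269/112

269/112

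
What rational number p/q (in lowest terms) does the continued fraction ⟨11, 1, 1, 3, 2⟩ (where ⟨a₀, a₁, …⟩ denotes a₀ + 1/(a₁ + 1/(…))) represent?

a_0 = 11: 11/1
a_1 = 1: 12/1
a_2 = 1: 23/2
a_3 = 3: 81/7
a_4 = 2: 185/16

185/16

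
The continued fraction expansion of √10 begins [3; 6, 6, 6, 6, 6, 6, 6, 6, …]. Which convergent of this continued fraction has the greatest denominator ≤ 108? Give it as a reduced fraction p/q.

List convergents until the denominator exceeds the bound:
a_0 = 3: 3/1  (≤ bound)
a_1 = 6: 19/6  (≤ bound)
a_2 = 6: 117/37  (≤ bound)
a_3 = 6: 721/228  (> 108, stop)

117/37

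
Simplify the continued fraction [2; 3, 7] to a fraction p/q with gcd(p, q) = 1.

Compute successive convergents:
a_0 = 2: 2/1
a_1 = 3: 7/3
a_2 = 7: 51/22

51/22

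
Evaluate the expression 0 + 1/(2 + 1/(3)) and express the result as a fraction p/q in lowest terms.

Use the convergent recurrence hₖ = aₖ·hₖ₋₁ + hₖ₋₂ (and likewise for the denominators kₖ):
a_0 = 0: 0/1
a_1 = 2: 1/2
a_2 = 3: 3/7

3/7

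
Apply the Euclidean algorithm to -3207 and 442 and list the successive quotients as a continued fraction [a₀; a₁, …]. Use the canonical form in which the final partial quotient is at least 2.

[-8; 1, 2, 1, 10, 3, 3]

Run the Euclidean algorithm, recording each quotient:
⌊-3207/442⌋ = -8, remainder 329
⌊442/329⌋ = 1, remainder 113
⌊329/113⌋ = 2, remainder 103
⌊113/103⌋ = 1, remainder 10
⌊103/10⌋ = 10, remainder 3
⌊10/3⌋ = 3, remainder 1
⌊3/1⌋ = 3, remainder 0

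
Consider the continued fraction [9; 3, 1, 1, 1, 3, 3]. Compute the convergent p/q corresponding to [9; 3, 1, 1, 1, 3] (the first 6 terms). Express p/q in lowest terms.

371/40

a_0 = 9: 9/1
a_1 = 3: 28/3
a_2 = 1: 37/4
a_3 = 1: 65/7
a_4 = 1: 102/11
a_5 = 3: 371/40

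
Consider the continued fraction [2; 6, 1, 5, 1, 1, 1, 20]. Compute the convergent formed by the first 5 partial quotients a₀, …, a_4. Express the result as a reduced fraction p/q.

Compute successive convergents:
a_0 = 2: 2/1
a_1 = 6: 13/6
a_2 = 1: 15/7
a_3 = 5: 88/41
a_4 = 1: 103/48

103/48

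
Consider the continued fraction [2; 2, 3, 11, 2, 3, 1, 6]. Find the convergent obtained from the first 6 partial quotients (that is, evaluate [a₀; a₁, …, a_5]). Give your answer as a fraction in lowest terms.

1395/574

Collapse the nested fraction from the inside out:
Start with 3.
2 + 1/(3/1) = 2 + 1/3 = 7/3
11 + 1/(7/3) = 11 + 3/7 = 80/7
3 + 1/(80/7) = 3 + 7/80 = 247/80
2 + 1/(247/80) = 2 + 80/247 = 574/247
2 + 1/(574/247) = 2 + 247/574 = 1395/574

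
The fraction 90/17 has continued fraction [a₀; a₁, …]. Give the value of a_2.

2

90 = 5·17 + 5, so a_0 = 5
17 = 3·5 + 2, so a_1 = 3
5 = 2·2 + 1, so a_2 = 2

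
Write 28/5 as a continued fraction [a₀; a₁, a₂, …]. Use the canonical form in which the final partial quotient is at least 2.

[5; 1, 1, 2]

Run the Euclidean algorithm, recording each quotient:
28 ÷ 5 → quotient 5, remainder 3
5 ÷ 3 → quotient 1, remainder 2
3 ÷ 2 → quotient 1, remainder 1
2 ÷ 1 → quotient 2, remainder 0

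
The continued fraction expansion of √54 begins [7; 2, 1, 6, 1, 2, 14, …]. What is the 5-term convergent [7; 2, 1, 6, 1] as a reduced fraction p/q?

169/23

a_0 = 7: 7/1
a_1 = 2: 15/2
a_2 = 1: 22/3
a_3 = 6: 147/20
a_4 = 1: 169/23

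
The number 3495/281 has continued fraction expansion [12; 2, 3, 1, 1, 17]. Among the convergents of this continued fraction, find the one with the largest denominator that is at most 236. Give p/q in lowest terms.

List convergents until the denominator exceeds the bound:
a_0 = 12: 12/1  (≤ bound)
a_1 = 2: 25/2  (≤ bound)
a_2 = 3: 87/7  (≤ bound)
a_3 = 1: 112/9  (≤ bound)
a_4 = 1: 199/16  (≤ bound)
a_5 = 17: 3495/281  (> 236, stop)

199/16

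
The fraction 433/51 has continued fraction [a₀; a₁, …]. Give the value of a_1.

433 = 8·51 + 25, so a_0 = 8
51 = 2·25 + 1, so a_1 = 2

2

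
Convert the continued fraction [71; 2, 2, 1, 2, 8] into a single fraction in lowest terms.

Work from the innermost term outward:
Start with 8.
2 + 1/(8/1) = 2 + 1/8 = 17/8
1 + 1/(17/8) = 1 + 8/17 = 25/17
2 + 1/(25/17) = 2 + 17/25 = 67/25
2 + 1/(67/25) = 2 + 25/67 = 159/67
71 + 1/(159/67) = 71 + 67/159 = 11356/159

11356/159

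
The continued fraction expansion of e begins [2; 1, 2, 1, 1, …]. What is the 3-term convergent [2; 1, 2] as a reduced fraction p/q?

8/3

a_0 = 2: 2/1
a_1 = 1: 3/1
a_2 = 2: 8/3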